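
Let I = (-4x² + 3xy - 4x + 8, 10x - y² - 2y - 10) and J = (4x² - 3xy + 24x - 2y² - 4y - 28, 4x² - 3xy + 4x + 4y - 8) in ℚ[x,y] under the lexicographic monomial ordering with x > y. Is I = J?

No, the ideals differ.

For a fixed monomial order, each ideal has a unique reduced Gröbner basis; comparing bases decides equality.
Buchberger on the first generating set:
f_1 = -4x² + 3xy - 4x + 8, LT = x².
f_2 = 10x - y² - 2y - 10, LT = x.

S(f_1,f_2): lcm = x². S = 1/10xy² - 11/20xy + 2x - 2.
  leading term xy²: subtract (1/100y²)·f_2 from 1/10xy² - 11/20xy + 2x - 2 → -11/20xy + 2x + 1/100y⁴ + 1/50y³ + 1/10y² - 2
  leading term xy: subtract (-11/200y)·f_2 from -11/20xy + 2x + 1/100y⁴ + 1/50y³ + 1/10y² - 2 → 2x + 1/100y⁴ - 7/200y³ - 1/100y² - 11/20y - 2
  leading term x: subtract (⅕)·f_2 from 2x + 1/100y⁴ - 7/200y³ - 1/100y² - 11/20y - 2 → 1/100y⁴ - 7/200y³ + 19/100y² - 3/20y
  leading term y⁴: no divisor's leading term divides it; move 1/100y⁴ to the remainder.
  leading term y³: no divisor's leading term divides it; move -7/200y³ to the remainder.
  leading term y²: no divisor's leading term divides it; move 19/100y² to the remainder.
  leading term y: no divisor's leading term divides it; move -3/20y to the remainder.
  remainder 1/100y⁴ - 7/200y³ + 19/100y² - 3/20y ≠ 0; add g_3 = 1/100y⁴ - 7/200y³ + 19/100y² - 3/20y to the basis.

S(f_1,g_3): leading monomials are coprime, so the S-polynomial reduces to 0 (Buchberger's first criterion).
S(f_2,g_3): leading monomials are coprime, so the S-polynomial reduces to 0 (Buchberger's first criterion).
Every S-polynomial of the final basis reduces to 0, so we have a Gröbner basis.
Inter-reduce: drop elements whose leading term is divisible by another's, tail-reduce, and make monic.
Reduced Gröbner basis: {x - 1/10y² - ⅕y - 1, y⁴ - 7/2y³ + 19y² - 15y}.

Buchberger on the second generating set:
h_1 = 4x² - 3xy + 24x - 2y² - 4y - 28, LT = x².
h_2 = 4x² - 3xy + 4x + 4y - 8, LT = x².

S(h_1,h_2): lcm = x². S = 5x - ½y² - 2y - 5.
  leading term x: no divisor's leading term divides it; move 5x to the remainder.
  leading term y²: no divisor's leading term divides it; move -½y² to the remainder.
  leading term y: no divisor's leading term divides it; move -2y to the remainder.
  leading term 1: no divisor's leading term divides it; move -5 to the remainder.
  remainder 5x - ½y² - 2y - 5 ≠ 0; add k_3 = 5x - ½y² - 2y - 5 to the basis.

S(h_1,k_3): lcm = x². S = 1/10xy² - 7/20xy + 7x - ½y² - y - 7.
  leading term xy²: subtract (1/50y²)·k_3 from 1/10xy² - 7/20xy + 7x - ½y² - y - 7 → -7/20xy + 7x + 1/100y⁴ + 1/25y³ - ⅖y² - y - 7
  leading term xy: subtract (-7/100y)·k_3 from -7/20xy + 7x + 1/100y⁴ + 1/25y³ - ⅖y² - y - 7 → 7x + 1/100y⁴ + 1/200y³ - 27/50y² - 27/20y - 7
  leading term x: subtract (7/5)·k_3 from 7x + 1/100y⁴ + 1/200y³ - 27/50y² - 27/20y - 7 → 1/100y⁴ + 1/200y³ + 4/25y² + 29/20y
  leading term y⁴: no divisor's leading term divides it; move 1/100y⁴ to the remainder.
  leading term y³: no divisor's leading term divides it; move 1/200y³ to the remainder.
  leading term y²: no divisor's leading term divides it; move 4/25y² to the remainder.
  leading term y: no divisor's leading term divides it; move 29/20y to the remainder.
  remainder 1/100y⁴ + 1/200y³ + 4/25y² + 29/20y ≠ 0; add k_4 = 1/100y⁴ + 1/200y³ + 4/25y² + 29/20y to the basis.

S(h_2,k_3): lcm = x². S = 1/10xy² - 7/20xy + 2x + y - 2.
  leading term xy²: subtract (1/50y²)·k_3 from 1/10xy² - 7/20xy + 2x + y - 2 → -7/20xy + 2x + 1/100y⁴ + 1/25y³ + 1/10y² + y - 2
  leading term xy: subtract (-7/100y)·k_3 from -7/20xy + 2x + 1/100y⁴ + 1/25y³ + 1/10y² + y - 2 → 2x + 1/100y⁴ + 1/200y³ - 1/25y² + 13/20y - 2
  leading term x: subtract (⅖)·k_3 from 2x + 1/100y⁴ + 1/200y³ - 1/25y² + 13/20y - 2 → 1/100y⁴ + 1/200y³ + 4/25y² + 29/20y
  leading term y⁴: subtract (1)·k_4 from 1/100y⁴ + 1/200y³ + 4/25y² + 29/20y → 0
  remainder 0.

S(h_1,k_4): leading monomials are coprime, so the S-polynomial reduces to 0 (Buchberger's first criterion).
S(h_2,k_4): leading monomials are coprime, so the S-polynomial reduces to 0 (Buchberger's first criterion).
S(k_3,k_4): leading monomials are coprime, so the S-polynomial reduces to 0 (Buchberger's first criterion).
Every S-polynomial of the final basis reduces to 0, so we have a Gröbner basis.
Inter-reduce: drop elements whose leading term is divisible by another's, tail-reduce, and make monic.
Reduced Gröbner basis: {x - 1/10y² - ⅖y - 1, y⁴ + ½y³ + 16y² + 145y}.

The bases are distinct; the ideals are different.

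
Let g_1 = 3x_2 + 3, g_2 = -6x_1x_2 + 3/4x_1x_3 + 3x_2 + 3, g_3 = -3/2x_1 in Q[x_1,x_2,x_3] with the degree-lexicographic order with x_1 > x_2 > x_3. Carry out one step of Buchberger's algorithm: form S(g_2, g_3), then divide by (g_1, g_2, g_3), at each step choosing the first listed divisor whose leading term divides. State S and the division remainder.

S(g_2, g_3) = -1/8x_1x_3 - 1/2x_2 - 1/2; remainder on division = 0.

lcm(LM(g_2), LM(g_3)) = x_1x_2.
S = (lcm/LT(g_2))·g_2 − (lcm/LT(g_3))·g_3 = -1/8x_1x_3 - 1/2x_2 - 1/2.
Reduce S modulo (g_1, g_2, g_3) in that order:
  leading term x_1x_3: subtract (1/12x_3)·g_3 from -1/8x_1x_3 - 1/2x_2 - 1/2 → -1/2x_2 - 1/2
  leading term x_2: subtract (-1/6)·g_1 from -1/2x_2 - 1/2 → 0
The remainder is 0, so this S-polynomial contributes no new basis element.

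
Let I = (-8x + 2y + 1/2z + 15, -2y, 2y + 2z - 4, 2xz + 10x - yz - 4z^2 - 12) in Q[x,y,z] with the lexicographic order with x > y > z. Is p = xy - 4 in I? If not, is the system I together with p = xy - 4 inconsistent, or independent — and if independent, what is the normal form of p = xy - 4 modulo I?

First compute the reduced Gröbner basis of I by Buchberger's algorithm.
f_1 = -8x + 2y + 1/2z + 15, LT = x.
f_2 = -2y, LT = y.
f_3 = 2y + 2z - 4, LT = y.
f_4 = 2xz + 10x - yz - 4z^2 - 12, LT = xz.

S(f_1,f_4): lcm = xz. S = -5x + 1/4yz + 31/16z^2 - 15/8z + 6.
  leading term x: subtract (5/8)·f_1 from -5x + 1/4yz + 31/16z^2 - 15/8z + 6 → 1/4yz - 5/4y + 31/16z^2 - 35/16z - 27/8
  leading term yz: subtract (-1/8z)·f_2 from 1/4yz - 5/4y + 31/16z^2 - 35/16z - 27/8 → -5/4y + 31/16z^2 - 35/16z - 27/8
  leading term y: subtract (5/8)·f_2 from -5/4y + 31/16z^2 - 35/16z - 27/8 → 31/16z^2 - 35/16z - 27/8
  leading term z^2: no divisor's leading term divides it; move 31/16z^2 to the remainder.
  leading term z: no divisor's leading term divides it; move -35/16z to the remainder.
  leading term 1: no divisor's leading term divides it; move -27/8 to the remainder.
  remainder 31/16z^2 - 35/16z - 27/8 ≠ 0; add h_5 = 31/16z^2 - 35/16z - 27/8 to the basis.

S(f_2,f_3): lcm = y. S = -z + 2.
  leading term z: no divisor's leading term divides it; move -z to the remainder.
  leading term 1: no divisor's leading term divides it; move 2 to the remainder.
  remainder -z + 2 ≠ 0; add h_6 = -z + 2 to the basis.

The other S-polynomials (S(f_1,f_2), S(f_1,f_3), S(f_2,f_4), S(f_3,f_4), S(f_1,h_5), S(f_2,h_5), S(f_3,h_5), S(f_4,h_5), S(f_1,h_6), S(f_2,h_6), S(f_3,h_6), S(f_4,h_6), S(h_5,h_6)) all reduce to 0 modulo the current basis, so we have a Gröbner basis.
Inter-reduce: drop elements whose leading term is divisible by another's, tail-reduce, and make monic.
Reduced Gröbner basis: {x - 2, y, z - 2}.
Label its elements g_1 = x - 2, g_2 = y, g_3 = z - 2.

Reduce p = xy - 4 modulo G:
  leading term xy: subtract (y)·g_1 from xy - 4 → 2y - 4
  leading term y: subtract (2)·g_2 from 2y - 4 → -4
  leading term 1: no divisor's leading term divides it; move -4 to the remainder.
  normal form = -4.
The normal form is nonzero, so p ∉ I. Since p minus its normal form lies in I, I + (p) = I + (r) where r = -4; decide whether this ideal is the whole ring.
Here r = -4 is a nonzero constant, hence a unit: 1 ∈ I + (p), the Gröbner basis of I + (p) is {1}, and the enlarged system has no common solution — adjoining p is inconsistent.

Adjoining xy - 4 makes the ideal the whole ring: the system is inconsistent.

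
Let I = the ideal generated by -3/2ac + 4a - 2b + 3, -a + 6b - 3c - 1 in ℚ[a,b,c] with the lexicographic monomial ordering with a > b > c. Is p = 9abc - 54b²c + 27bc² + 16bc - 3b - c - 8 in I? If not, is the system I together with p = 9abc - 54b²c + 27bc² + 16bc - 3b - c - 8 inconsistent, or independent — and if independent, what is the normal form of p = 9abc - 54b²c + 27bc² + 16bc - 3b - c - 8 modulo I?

First compute the reduced Gröbner basis of I by Buchberger's algorithm.
f_1 = -3/2ac + 4a - 2b + 3, LT = ac.
f_2 = -a + 6b - 3c - 1, LT = a.

S(f_1,f_2): lcm = ac. S = -8/3a + 6bc + 4/3b - 3c² - c - 2.
  reduce S modulo (f_1, f_2):
  remainder 6bc - 44/3b - 3c² + 7c + ⅔ ≠ 0; add h_3 = 6bc - 44/3b - 3c² + 7c + ⅔ to the basis.

The other S-polynomials (S(f_1,h_3), S(f_2,h_3)) all reduce to 0 modulo the current basis, so we have a Gröbner basis.
Inter-reduce: drop elements whose leading term is divisible by another's, tail-reduce, and make monic.
Reduced Gröbner basis: {a - 6b + 3c + 1, bc - 22/9b - ½c² + 7/6c + 1/9}.
Label its elements g_1 = a - 6b + 3c + 1, g_2 = bc - 22/9b - ½c² + 7/6c + 1/9.

Reduce p = 9abc - 54b²c + 27bc² + 16bc - 3b - c - 8 modulo G:
  leading term abc: subtract (9bc)·g_1 from 9abc - 54b²c + 27bc² + 16bc - 3b - c - 8 → 7bc - 3b - c - 8
  leading term bc: subtract (7)·g_2 from 7bc - 3b - c - 8 → 127/9b + 7/2c² - 55/6c - 79/9
  leading term b: no divisor's leading term divides it; move 127/9b to the remainder.
  leading term c²: no divisor's leading term divides it; move 7/2c² to the remainder.
  leading term c: no divisor's leading term divides it; move -55/6c to the remainder.
  leading term 1: no divisor's leading term divides it; move -79/9 to the remainder.
  normal form = 127/9b + 7/2c² - 55/6c - 79/9.
The normal form is nonzero, so p ∉ I. Since p minus its normal form lies in I, I + (p) = I + (r) where r = 127/9b + 7/2c² - 55/6c - 79/9; decide whether this ideal is the whole ring.
Run Buchberger on G together with r (pairs among the g_i already reduce to 0 since G is a Gröbner basis):
g_1 = a - 6b + 3c + 1, LT = a.
g_2 = bc - 22/9b - ½c² + 7/6c + 1/9, LT = bc.
r = 127/9b + 7/2c² - 55/6c - 79/9, LT = b.

S(g_2,r): lcm = bc. S = -22/9b - 63/254c³ + 19/127c² + 1363/762c + 1/9.
  reduce S modulo (g_1, g_2, r):
  remainder -63/254c³ + 96/127c² + 51/254c - 179/127 ≠ 0; add m_4 = -63/254c³ + 96/127c² + 51/254c - 179/127 to the basis.

The other S-polynomials (S(g_1,g_2), S(g_1,r), S(g_1,m_4), S(g_2,m_4), S(r,m_4)) all reduce to 0 modulo the current basis, so we have a Gröbner basis.
Inter-reduce: drop elements whose leading term is divisible by another's, tail-reduce, and make monic.
Reduced Gröbner basis: {a + 189/127c² - 114/127c - 347/127, b + 63/254c² - 165/254c - 79/127, c³ - 64/21c² - 17/21c + 358/63}.
The reduced Gröbner basis of I + (p) is {a + 189/127c² - 114/127c - 347/127, b + 63/254c² - 165/254c - 79/127, c³ - 64/21c² - 17/21c + 358/63} ≠ {1}, a proper ideal, so the enlarged system stays consistent: p is independent of I, with normal form 127/9b + 7/2c² - 55/6c - 79/9.

Ideal membership is decidable via reduction modulo a Gröbner basis.

9abc - 54b²c + 27bc² + 16bc - 3b - c - 8 is independent of I; its normal form modulo I is 127/9b + 7/2c² - 55/6c - 79/9.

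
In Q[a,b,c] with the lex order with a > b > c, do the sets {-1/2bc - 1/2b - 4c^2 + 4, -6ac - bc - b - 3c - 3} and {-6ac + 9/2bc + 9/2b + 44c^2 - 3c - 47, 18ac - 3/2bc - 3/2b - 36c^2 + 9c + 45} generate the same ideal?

Yes, the ideals are equal.

For a fixed monomial order, each ideal has a unique reduced Gröbner basis; comparing bases decides equality.
Buchberger on the first generating set:
f_1 = -1/2bc - 1/2b - 4c^2 + 4, LT = bc.
f_2 = -6ac - bc - b - 3c - 3, LT = ac.

S(f_1,f_2): lcm = abc. S = ab + 8ac^2 - 8a - 1/6b^2c - 1/6b^2 - 1/2bc - 1/2b.
  reduce S modulo (f_1, f_2):
  remainder ab - 8a + 32/3c^2 - 4c - 44/3 ≠ 0; add g_3 = ab - 8a + 32/3c^2 - 4c - 44/3 to the basis.

The other S-polynomials (S(f_1,g_3), S(f_2,g_3)) all reduce to 0 modulo the current basis, so we have a Gröbner basis.
Inter-reduce: drop elements whose leading term is divisible by another's, tail-reduce, and make monic.
Reduced Gröbner basis: {ab - 8a + 32/3c^2 - 4c - 44/3, ac - 4/3c^2 + 1/2c + 11/6, bc + b + 8c^2 - 8}.

Buchberger on the second generating set:
h_1 = -6ac + 9/2bc + 9/2b + 44c^2 - 3c - 47, LT = ac.
h_2 = 18ac - 3/2bc - 3/2b - 36c^2 + 9c + 45, LT = ac.

S(h_1,h_2): lcm = ac. S = -2/3bc - 2/3b - 16/3c^2 + 16/3.
  reduce S modulo (h_1, h_2):
  remainder -2/3bc - 2/3b - 16/3c^2 + 16/3 ≠ 0; add k_3 = -2/3bc - 2/3b - 16/3c^2 + 16/3 to the basis.

S(h_1,k_3): lcm = abc. S = -ab - 8ac^2 + 8a - 3/4b^2c - 3/4b^2 - 22/3bc^2 + 1/2bc + 47/6b.
  reduce S modulo (h_1, h_2, k_3):
  remainder -ab + 8a - 32/3c^2 + 4c + 44/3 ≠ 0; add k_4 = -ab + 8a - 32/3c^2 + 4c + 44/3 to the basis.

The other S-polynomials (S(h_2,k_3), S(h_1,k_4), S(h_2,k_4), S(k_3,k_4)) all reduce to 0 modulo the current basis, so we have a Gröbner basis.
Inter-reduce: drop elements whose leading term is divisible by another's, tail-reduce, and make monic.
Reduced Gröbner basis: {ab - 8a + 32/3c^2 - 4c - 44/3, ac - 4/3c^2 + 1/2c + 11/6, bc + b + 8c^2 - 8}.

These coincide, so the ideals are equal.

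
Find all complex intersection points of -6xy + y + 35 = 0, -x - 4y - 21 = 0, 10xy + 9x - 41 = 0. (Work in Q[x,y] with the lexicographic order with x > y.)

Compute a lex Gröbner basis by Buchberger's algorithm.
f_1 = -6xy + y + 35, LT = xy.
f_2 = -x - 4y - 21, LT = x.
f_3 = 10xy + 9x - 41, LT = xy.

S(f_1,f_2): lcm = xy. S = -4y^2 - 127/6y - 35/6.
  leading term y^2: no divisor's leading term divides it; move -4y^2 to the remainder.
  leading term y: no divisor's leading term divides it; move -127/6y to the remainder.
  leading term 1: no divisor's leading term divides it; move -35/6 to the remainder.
  remainder -4y^2 - 127/6y - 35/6 ≠ 0; add h_4 = -4y^2 - 127/6y - 35/6 to the basis.

S(f_1,f_3): lcm = xy. S = -9/10x - 1/6y - 26/15.
  leading term x: subtract (9/10)·f_2 from -9/10x - 1/6y - 26/15 → 103/30y + 103/6
  leading term y: no divisor's leading term divides it; move 103/30y to the remainder.
  leading term 1: no divisor's leading term divides it; move 103/6 to the remainder.
  remainder 103/30y + 103/6 ≠ 0; add h_5 = 103/30y + 103/6 to the basis.

The other S-polynomials (S(f_2,f_3), S(f_1,h_4), S(f_2,h_4), S(f_3,h_4), S(f_1,h_5), S(f_2,h_5), S(f_3,h_5), S(h_4,h_5)) all reduce to 0 modulo the current basis, so we have a Gröbner basis.
Inter-reduce: drop elements whose leading term is divisible by another's, tail-reduce, and make monic.
Reduced Gröbner basis: {x + 1, y + 5}.

From the last basis element, y + 5 = 0, so y takes values in {-5}. Each choice, substituted upward through the basis, yields the corresponding point(s) of the solution set.
  y = -5: the earlier basis element becomes x + 1 = 0, giving x = -1 — point (-1, -5).

{(-1, -5)}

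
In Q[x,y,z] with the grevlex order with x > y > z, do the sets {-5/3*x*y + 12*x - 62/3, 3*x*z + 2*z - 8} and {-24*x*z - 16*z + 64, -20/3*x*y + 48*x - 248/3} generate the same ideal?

Yes, the ideals are equal.

Since reduced Gröbner bases are canonical representatives of ideals under a given ordering, it suffices to compute and compare them.
Buchberger on the first generating set:
f_1 = -5/3*x*y + 12*x - 62/3, LT = x*y.
f_2 = 3*x*z + 2*z - 8, LT = x*z.

S(f_1,f_2): lcm = x*y*z. S = -36/5*x*z - 2/3*y*z + 8/3*y + 62/5*z.
  reduce S modulo (f_1, f_2):
  remainder -2/3*y*z + 8/3*y + 86/5*z - 96/5 ≠ 0; add g_3 = -2/3*y*z + 8/3*y + 86/5*z - 96/5 to the basis.

The other S-polynomials (S(f_1,g_3), S(f_2,g_3)) all reduce to 0 modulo the current basis, so we have a Gröbner basis.
Inter-reduce: drop elements whose leading term is divisible by another's, tail-reduce, and make monic.
Reduced Gröbner basis: {x*y - 36/5*x + 62/5, x*z + 2/3*z - 8/3, y*z - 4*y - 129/5*z + 144/5}.

Buchberger on the second generating set:
h_1 = -24*x*z - 16*z + 64, LT = x*z.
h_2 = -20/3*x*y + 48*x - 248/3, LT = x*y.

S(h_1,h_2): lcm = x*y*z. S = 36/5*x*z + 2/3*y*z - 8/3*y - 62/5*z.
  reduce S modulo (h_1, h_2):
  remainder 2/3*y*z - 8/3*y - 86/5*z + 96/5 ≠ 0; add k_3 = 2/3*y*z - 8/3*y - 86/5*z + 96/5 to the basis.

The other S-polynomials (S(h_1,k_3), S(h_2,k_3)) all reduce to 0 modulo the current basis, so we have a Gröbner basis.
Inter-reduce: drop elements whose leading term is divisible by another's, tail-reduce, and make monic.
Reduced Gröbner basis: {x*y - 36/5*x + 62/5, x*z + 2/3*z - 8/3, y*z - 4*y - 129/5*z + 144/5}.

The two bases agree; hence the ideals are identical.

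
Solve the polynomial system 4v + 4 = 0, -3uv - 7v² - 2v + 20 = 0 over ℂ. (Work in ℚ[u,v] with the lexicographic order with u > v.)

{(-5, -1)}

Compute a lex Gröbner basis by Buchberger's algorithm.
f_1 = 4v + 4, LT = v.
f_2 = -3uv - 7v² - 2v + 20, LT = uv.

S(f_1,f_2): lcm = uv. S = u - 7/3v² - ⅔v + 20/3.
  reduce S modulo (f_1, f_2):
  remainder u + 5 ≠ 0; add h_3 = u + 5 to the basis.

The other S-polynomials (S(f_1,h_3), S(f_2,h_3)) all reduce to 0 modulo the current basis, so we have a Gröbner basis.
Inter-reduce: drop elements whose leading term is divisible by another's, tail-reduce, and make monic.
Reduced Gröbner basis: {u + 5, v + 1}.

A lex Gröbner basis eliminates variables successively. Here v + 1 depends only on v, with roots {-1}; lifting each root through the earlier basis elements recovers the full solutions.
  v = -1: the earlier basis element becomes u + 5 = 0, giving u = -5 — point (-5, -1).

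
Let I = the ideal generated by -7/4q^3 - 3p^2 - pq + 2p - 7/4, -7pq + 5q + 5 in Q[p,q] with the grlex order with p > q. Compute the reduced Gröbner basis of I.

G = {p^3 - 29/21p^2 + 5/12q^2 + 109/84p - 5/12, q^3 + 12/7p^2 - 8/7p + 20/49q + 69/49, pq - 5/7q - 5/7}

The reduced Gröbner basis is the canonical form of the ideal for this ordering.

f_1 = -7/4q^3 - 3p^2 - pq + 2p - 7/4, LT = q^3.
f_2 = -7pq + 5q + 5, LT = pq.

S(f_1,f_2): lcm = pq^3. S = 12/7p^3 + 4/7p^2q + 5/7q^3 - 8/7p^2 + 5/7q^2 + p.
  reduce S modulo (f_1, f_2):
  remainder 12/7p^3 - 116/49p^2 + 5/7q^2 + 109/49p - 5/7 ≠ 0; add g_3 = 12/7p^3 - 116/49p^2 + 5/7q^2 + 109/49p - 5/7 to the basis.

The other S-polynomials (S(f_1,g_3), S(f_2,g_3)) all reduce to 0 modulo the current basis, so we have a Gröbner basis.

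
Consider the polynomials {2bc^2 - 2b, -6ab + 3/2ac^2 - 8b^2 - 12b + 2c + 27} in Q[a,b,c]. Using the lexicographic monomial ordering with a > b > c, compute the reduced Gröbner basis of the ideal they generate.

G = {ab - 1/4ac^2 + 4/3b^2 + 2b - 1/3c - 9/2, ac^4 - ac^2 + 4/3c^3 + 18c^2 - 4/3c - 18, bc^2 - b}

f_1 = 2bc^2 - 2b, LT = bc^2.
f_2 = -6ab + 3/2ac^2 - 8b^2 - 12b + 2c + 27, LT = ab.

S(f_1,f_2): lcm = abc^2. S = -ab + 1/4ac^4 - 4/3b^2c^2 - 2bc^2 + 1/3c^3 + 9/2c^2.
  leading term ab: subtract (1/6)·f_2 from -ab + 1/4ac^4 - 4/3b^2c^2 - 2bc^2 + 1/3c^3 + 9/2c^2 → 1/4ac^4 - 1/4ac^2 - 4/3b^2c^2 + 4/3b^2 - 2bc^2 + 2b + 1/3c^3 + 9/2c^2 - 1/3c - 9/2
  leading term ac^4: no divisor's leading term divides it; move 1/4ac^4 to the remainder.
  leading term ac^2: no divisor's leading term divides it; move -1/4ac^2 to the remainder.
  leading term b^2c^2: subtract (-2/3b)·f_1 from -4/3b^2c^2 + 4/3b^2 - 2bc^2 + 2b + 1/3c^3 + 9/2c^2 - 1/3c - 9/2 → -2bc^2 + 2b + 1/3c^3 + 9/2c^2 - 1/3c - 9/2
  leading term bc^2: subtract (-1)·f_1 from -2bc^2 + 2b + 1/3c^3 + 9/2c^2 - 1/3c - 9/2 → 1/3c^3 + 9/2c^2 - 1/3c - 9/2
  leading term c^3: no divisor's leading term divides it; move 1/3c^3 to the remainder.
  leading term c^2: no divisor's leading term divides it; move 9/2c^2 to the remainder.
  leading term c: no divisor's leading term divides it; move -1/3c to the remainder.
  leading term 1: no divisor's leading term divides it; move -9/2 to the remainder.
  remainder 1/4ac^4 - 1/4ac^2 + 1/3c^3 + 9/2c^2 - 1/3c - 9/2 ≠ 0; add g_3 = 1/4ac^4 - 1/4ac^2 + 1/3c^3 + 9/2c^2 - 1/3c - 9/2 to the basis.

The other S-polynomials (S(f_1,g_3), S(f_2,g_3)) all reduce to 0 modulo the current basis, so we have a Gröbner basis.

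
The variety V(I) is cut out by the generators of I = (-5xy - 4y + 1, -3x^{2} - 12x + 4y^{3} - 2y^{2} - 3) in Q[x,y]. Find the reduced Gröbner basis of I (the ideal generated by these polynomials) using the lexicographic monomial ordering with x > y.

G = {x - \tfrac{20}{3}y^{4} + \tfrac{10}{3}y^{3} - \tfrac{39}{5}y + \tfrac{16}{5}, y^{5} - \tfrac{1}{2}y^{4} + \tfrac{117}{100}y^{2} - \tfrac{9}{25}y - \tfrac{3}{100}}

f_1 = -5xy - 4y + 1, LT = xy.
f_2 = -3x^{2} - 12x + 4y^{3} - 2y^{2} - 3, LT = x^{2}.

S(f_1,f_2): lcm = x^{2}y. S = -\tfrac{16}{5}xy - \tfrac{1}{5}x + \tfrac{4}{3}y^{4} - \tfrac{2}{3}y^{3} - y.
  reduce S modulo (f_1, f_2):
  remainder -\tfrac{1}{5}x + \tfrac{4}{3}y^{4} - \tfrac{2}{3}y^{3} + \tfrac{39}{25}y - \tfrac{16}{25} ≠ 0; add g_3 = -\tfrac{1}{5}x + \tfrac{4}{3}y^{4} - \tfrac{2}{3}y^{3} + \tfrac{39}{25}y - \tfrac{16}{25} to the basis.

S(f_1,g_3): lcm = xy. S = \tfrac{20}{3}y^{5} - \tfrac{10}{3}y^{4} + \tfrac{39}{5}y^{2} - \tfrac{12}{5}y - \tfrac{1}{5}.
  reduce S modulo (f_1, f_2, g_3):
  remainder \tfrac{20}{3}y^{5} - \tfrac{10}{3}y^{4} + \tfrac{39}{5}y^{2} - \tfrac{12}{5}y - \tfrac{1}{5} ≠ 0; add g_4 = \tfrac{20}{3}y^{5} - \tfrac{10}{3}y^{4} + \tfrac{39}{5}y^{2} - \tfrac{12}{5}y - \tfrac{1}{5} to the basis.

The other S-polynomials (S(f_2,g_3), S(f_1,g_4), S(f_2,g_4), S(g_3,g_4)) all reduce to 0 modulo the current basis, so we have a Gröbner basis.
Inter-reduce: drop elements whose leading term is divisible by another's, tail-reduce, and make monic.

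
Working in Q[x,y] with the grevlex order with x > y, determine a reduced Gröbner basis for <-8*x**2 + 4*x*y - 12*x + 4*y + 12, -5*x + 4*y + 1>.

G = {y**2 + 23/6*y - 29/6, x - 4/5*y - 1/5}

f_1 = -8*x**2 + 4*x*y - 12*x + 4*y + 12, LT = x**2.
f_2 = -5*x + 4*y + 1, LT = x.

S(f_1,f_2): lcm = x**2. S = 3/10*x*y + 17/10*x - 1/2*y - 3/2.
  reduce S modulo (f_1, f_2):
  remainder 6/25*y**2 + 23/25*y - 29/25 ≠ 0; add g_3 = 6/25*y**2 + 23/25*y - 29/25 to the basis.

The other S-polynomials (S(f_1,g_3), S(f_2,g_3)) all reduce to 0 modulo the current basis, so we have a Gröbner basis.
Inter-reduce: drop elements whose leading term is divisible by another's, tail-reduce, and make monic.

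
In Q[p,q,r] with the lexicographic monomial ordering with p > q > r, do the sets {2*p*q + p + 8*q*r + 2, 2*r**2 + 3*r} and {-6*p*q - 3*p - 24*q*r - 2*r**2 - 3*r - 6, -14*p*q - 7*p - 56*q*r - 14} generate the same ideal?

Yes, the ideals are equal.

Since reduced Gröbner bases are canonical representatives of ideals under a given ordering, it suffices to compute and compare them.
Buchberger on the first generating set:
f_1 = 2*p*q + p + 8*q*r + 2, LT = p*q.
f_2 = 2*r**2 + 3*r, LT = r**2.

The S-polynomials (S(f_1,f_2)) all reduce to 0 modulo the current basis, so we have a Gröbner basis.
Inter-reduce: drop elements whose leading term is divisible by another's, tail-reduce, and make monic.
Reduced Gröbner basis: {p*q + 1/2*p + 4*q*r + 1, r**2 + 3/2*r}.

Buchberger on the second generating set:
h_1 = -6*p*q - 3*p - 24*q*r - 2*r**2 - 3*r - 6, LT = p*q.
h_2 = -14*p*q - 7*p - 56*q*r - 14, LT = p*q.

S(h_1,h_2): lcm = p*q. S = 1/3*r**2 + 1/2*r.
  leading term r**2: no divisor's leading term divides it; move 1/3*r**2 to the remainder.
  leading term r: no divisor's leading term divides it; move 1/2*r to the remainder.
  remainder 1/3*r**2 + 1/2*r ≠ 0; add k_3 = 1/3*r**2 + 1/2*r to the basis.

The other S-polynomials (S(h_1,k_3), S(h_2,k_3)) all reduce to 0 modulo the current basis, so we have a Gröbner basis.
Inter-reduce: drop elements whose leading term is divisible by another's, tail-reduce, and make monic.
Reduced Gröbner basis: {p*q + 1/2*p + 4*q*r + 1, r**2 + 3/2*r}.

These coincide, so the ideals are equal.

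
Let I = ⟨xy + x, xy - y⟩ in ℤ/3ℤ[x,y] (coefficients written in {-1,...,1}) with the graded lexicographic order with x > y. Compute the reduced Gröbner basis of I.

Buchberger's algorithm terminates because the ascending chain of leading-term ideals stabilizes.

f_1 = xy + x, LT = xy.
f_2 = xy - y, LT = xy.

S(f_1,f_2): lcm = xy. S = x + y.
  leading term x: no divisor's leading term divides it; move x to the remainder.
  leading term y: no divisor's leading term divides it; move y to the remainder.
  remainder x + y ≠ 0; add g_3 = x + y to the basis.

S(f_1,g_3): lcm = xy. S = -y² + x.
  leading term y²: no divisor's leading term divides it; move -y² to the remainder.
  leading term x: subtract (1)·g_3 from x → -y
  leading term y: no divisor's leading term divides it; move -y to the remainder.
  remainder -y² - y ≠ 0; add g_4 = -y² - y to the basis.

The other S-polynomials (S(f_2,g_3), S(f_1,g_4), S(f_2,g_4), S(g_3,g_4)) all reduce to 0 modulo the current basis, so we have a Gröbner basis.
Inter-reduce: drop elements whose leading term is divisible by another's, tail-reduce, and make monic.

G = {y² + y, x + y}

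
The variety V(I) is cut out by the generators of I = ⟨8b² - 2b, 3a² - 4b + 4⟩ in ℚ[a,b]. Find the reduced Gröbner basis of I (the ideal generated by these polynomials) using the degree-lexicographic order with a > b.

G = {a² - 4/3b + 4/3, b² - ¼b}

f_1 = 8b² - 2b, LT = b².
f_2 = 3a² - 4b + 4, LT = a².

The S-polynomials (S(f_1,f_2)) all reduce to 0 modulo the current basis, so we have a Gröbner basis.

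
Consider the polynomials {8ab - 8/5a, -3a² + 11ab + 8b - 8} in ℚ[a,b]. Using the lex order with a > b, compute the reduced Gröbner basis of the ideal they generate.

f_1 = 8ab - 8/5a, LT = ab.
f_2 = -3a² + 11ab + 8b - 8, LT = a².

S(f_1,f_2): lcm = a²b. S = -⅕a² + 11/3ab² + 8/3b² - 8/3b.
  leading term a²: subtract (1/15)·f_2 from -⅕a² + 11/3ab² + 8/3b² - 8/3b → 11/3ab² - 11/15ab + 8/3b² - 16/5b + 8/15
  leading term ab²: subtract (11/24b)·f_1 from 11/3ab² - 11/15ab + 8/3b² - 16/5b + 8/15 → 8/3b² - 16/5b + 8/15
  leading term b²: no divisor's leading term divides it; move 8/3b² to the remainder.
  leading term b: no divisor's leading term divides it; move -16/5b to the remainder.
  leading term 1: no divisor's leading term divides it; move 8/15 to the remainder.
  remainder 8/3b² - 16/5b + 8/15 ≠ 0; add g_3 = 8/3b² - 16/5b + 8/15 to the basis.

The other S-polynomials (S(f_1,g_3), S(f_2,g_3)) all reduce to 0 modulo the current basis, so we have a Gröbner basis.

G = {a² - 11/15a - 8/3b + 8/3, ab - ⅕a, b² - 6/5b + ⅕}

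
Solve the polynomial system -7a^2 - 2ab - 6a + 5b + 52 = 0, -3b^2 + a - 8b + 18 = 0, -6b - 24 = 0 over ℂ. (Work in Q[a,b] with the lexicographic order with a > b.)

{(-2, -4)}

Compute a lex Gröbner basis by Buchberger's algorithm.
f_1 = -7a^2 - 2ab - 6a + 5b + 52, LT = a^2.
f_2 = a - 3b^2 - 8b + 18, LT = a.
f_3 = -6b - 24, LT = b.

The S-polynomials (S(f_1,f_2), S(f_1,f_3), S(f_2,f_3)) all reduce to 0 modulo the current basis, so we have a Gröbner basis.
Inter-reduce: drop elements whose leading term is divisible by another's, tail-reduce, and make monic.
Reduced Gröbner basis: {a + 2, b + 4}.

From the last basis element, b + 4 = 0, so b takes values in {-4}. Each choice, substituted upward through the basis, yields the corresponding point(s) of the solution set.
  b = -4: the earlier basis element becomes a + 2 = 0, giving a = -2 — point (-2, -4).
Check: every point annihilates each of the original generators.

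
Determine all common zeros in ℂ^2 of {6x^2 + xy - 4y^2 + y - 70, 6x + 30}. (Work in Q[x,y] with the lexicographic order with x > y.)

{(-5, -5), (-5, 4)}

Compute a lex Gröbner basis by Buchberger's algorithm.
f_1 = 6x^2 + xy - 4y^2 + y - 70, LT = x^2.
f_2 = 6x + 30, LT = x.

S(f_1,f_2): lcm = x^2. S = 1/6xy - 5x - 2/3y^2 + 1/6y - 35/3.
  leading term xy: subtract (1/36y)·f_2 from 1/6xy - 5x - 2/3y^2 + 1/6y - 35/3 → -5x - 2/3y^2 - 2/3y - 35/3
  leading term x: subtract (-5/6)·f_2 from -5x - 2/3y^2 - 2/3y - 35/3 → -2/3y^2 - 2/3y + 40/3
  leading term y^2: no divisor's leading term divides it; move -2/3y^2 to the remainder.
  leading term y: no divisor's leading term divides it; move -2/3y to the remainder.
  leading term 1: no divisor's leading term divides it; move 40/3 to the remainder.
  remainder -2/3y^2 - 2/3y + 40/3 ≠ 0; add h_3 = -2/3y^2 - 2/3y + 40/3 to the basis.

The other S-polynomials (S(f_1,h_3), S(f_2,h_3)) all reduce to 0 modulo the current basis, so we have a Gröbner basis.
Inter-reduce: drop elements whose leading term is divisible by another's, tail-reduce, and make monic.
Reduced Gröbner basis: {x + 5, y^2 + y - 20}.

Elimination: the polynomial y^2 + y - 20 lies in the elimination ideal for y, so y ∈ {-5, 4}. For each such y, the remaining basis elements (now univariate) give the rest of the solution.
  y = -5: the earlier basis element becomes x + 5 = 0, giving x = -5 — point (-5, -5).
  y = 4: the earlier basis element becomes x + 5 = 0, giving x = -5 — point (-5, 4).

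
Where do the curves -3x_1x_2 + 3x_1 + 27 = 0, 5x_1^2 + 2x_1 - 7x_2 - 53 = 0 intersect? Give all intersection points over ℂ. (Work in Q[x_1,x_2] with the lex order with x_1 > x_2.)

{(-3, -2), (13/10 + sqrt(589)/10, -25/14 + 3*sqrt(589)/14), (13/10 - sqrt(589)/10, -3*sqrt(589)/14 - 25/14)}

Compute a lex Gröbner basis by Buchberger's algorithm.
f_1 = -3x_1x_2 + 3x_1 + 27, LT = x_1x_2.
f_2 = 5x_1^2 + 2x_1 - 7x_2 - 53, LT = x_1^2.

S(f_1,f_2): lcm = x_1^2x_2. S = -x_1^2 - 2/5x_1x_2 - 9x_1 + 7/5x_2^2 + 53/5x_2.
  reduce S modulo (f_1, f_2):
  remainder -9x_1 + 7/5x_2^2 + 46/5x_2 - 71/5 ≠ 0; add h_3 = -9x_1 + 7/5x_2^2 + 46/5x_2 - 71/5 to the basis.

S(f_1,h_3): lcm = x_1x_2. S = -x_1 + 7/45x_2^3 + 46/45x_2^2 - 71/45x_2 - 9.
  reduce S modulo (f_1, f_2, h_3):
  remainder 7/45x_2^3 + 13/15x_2^2 - 13/5x_2 - 334/45 ≠ 0; add h_4 = 7/45x_2^3 + 13/15x_2^2 - 13/5x_2 - 334/45 to the basis.

The other S-polynomials (S(f_2,h_3), S(f_1,h_4), S(f_2,h_4), S(h_3,h_4)) all reduce to 0 modulo the current basis, so we have a Gröbner basis.
Inter-reduce: drop elements whose leading term is divisible by another's, tail-reduce, and make monic.
Reduced Gröbner basis: {x_1 - 7/45x_2^2 - 46/45x_2 + 71/45, x_2^3 + 39/7x_2^2 - 117/7x_2 - 334/7}.

From the last basis element, x_2^3 + 39/7x_2^2 - 117/7x_2 - 334/7 = 0, so x_2 takes values in {-2, -25/14 + 3*sqrt(589)/14, -3*sqrt(589)/14 - 25/14}. Each choice, substituted upward through the basis, yields the corresponding point(s) of the solution set.
  x_2 = -2: the earlier basis element becomes x_1 + 3 = 0, giving x_1 = -3 — point (-3, -2).
  x_2 = -25/14 + 3*sqrt(589)/14: the earlier basis element becomes x_1 - sqrt(589)/10 - 13/10 = 0, giving x_1 = 13/10 + sqrt(589)/10 — point (13/10 + sqrt(589)/10, -25/14 + 3*sqrt(589)/14).
  x_2 = -3*sqrt(589)/14 - 25/14: the earlier basis element becomes x_1 - 13/10 + sqrt(589)/10 = 0, giving x_1 = 13/10 - sqrt(589)/10 — point (13/10 - sqrt(589)/10, -3*sqrt(589)/14 - 25/14).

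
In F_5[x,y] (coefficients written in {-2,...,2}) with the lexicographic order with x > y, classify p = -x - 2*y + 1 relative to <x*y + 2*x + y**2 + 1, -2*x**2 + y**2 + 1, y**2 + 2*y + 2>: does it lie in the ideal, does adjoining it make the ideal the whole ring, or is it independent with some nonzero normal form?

First compute the reduced Gröbner basis of I by Buchberger's algorithm.
f_1 = x*y + 2*x + y**2 + 1, LT = x*y.
f_2 = -2*x**2 + y**2 + 1, LT = x**2.
f_3 = y**2 + 2*y + 2, LT = y**2.

S(f_1,f_3): lcm = x*y**2. S = -2*x + y**3 + y.
  reduce S modulo (f_1, f_2, f_3):
  remainder -2*x - 2*y - 1 ≠ 0; add h_4 = -2*x - 2*y - 1 to the basis.

The other S-polynomials (S(f_1,f_2), S(f_2,f_3), S(f_1,h_4), S(f_2,h_4), S(f_3,h_4)) all reduce to 0 modulo the current basis, so we have a Gröbner basis.
Inter-reduce: drop elements whose leading term is divisible by another's, tail-reduce, and make monic.
Reduced Gröbner basis: {x + y - 2, y**2 + 2*y + 2}.
Label its elements g_1 = x + y - 2, g_2 = y**2 + 2*y + 2.

Reduce p = -x - 2*y + 1 modulo G:
  leading term x: subtract (-1)·g_1 from -x - 2*y + 1 → -y - 1
  leading term y: no divisor's leading term divides it; move -y to the remainder.
  leading term 1: no divisor's leading term divides it; move -1 to the remainder.
  normal form = -y - 1.
The normal form is nonzero, so p ∉ I. Since p minus its normal form lies in I, I + (p) = I + (r) where r = -y - 1; decide whether this ideal is the whole ring.
Run Buchberger on G together with r (pairs among the g_i already reduce to 0 since G is a Gröbner basis):
g_1 = x + y - 2, LT = x.
g_2 = y**2 + 2*y + 2, LT = y**2.
r = -y - 1, LT = y.

S(g_2,r): lcm = y**2. S = y + 2.
  reduce S modulo (g_1, g_2, r):
  remainder 1 ≠ 0; add m_4 = 1 to the basis.

The other S-polynomials (S(g_1,g_2), S(g_1,r), S(g_1,m_4), S(g_2,m_4), S(r,m_4)) all reduce to 0 modulo the current basis, so we have a Gröbner basis.
Inter-reduce: drop elements whose leading term is divisible by another's, tail-reduce, and make monic.
Reduced Gröbner basis: {1}.
The reduced Gröbner basis of I + (p) is {1}: the ideal is the whole ring, so the enlarged system has no common solution — adjoining p is inconsistent.

Adjoining -x - 2*y + 1 makes the ideal the whole ring: the system is inconsistent.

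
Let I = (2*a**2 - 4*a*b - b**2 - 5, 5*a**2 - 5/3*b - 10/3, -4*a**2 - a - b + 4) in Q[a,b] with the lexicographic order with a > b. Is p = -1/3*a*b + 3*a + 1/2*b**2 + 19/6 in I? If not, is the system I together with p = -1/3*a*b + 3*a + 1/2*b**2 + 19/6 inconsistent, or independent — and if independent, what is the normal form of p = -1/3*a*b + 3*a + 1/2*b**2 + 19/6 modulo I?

First compute the reduced Gröbner basis of I by Buchberger's algorithm.
f_1 = 2*a**2 - 4*a*b - b**2 - 5, LT = a**2.
f_2 = 5*a**2 - 5/3*b - 10/3, LT = a**2.
f_3 = -4*a**2 - a - b + 4, LT = a**2.

S(f_1,f_2): lcm = a**2. S = -2*a*b - 1/2*b**2 + 1/3*b - 11/6.
  reduce S modulo (f_1, f_2, f_3):
  remainder -2*a*b - 1/2*b**2 + 1/3*b - 11/6 ≠ 0; add h_4 = -2*a*b - 1/2*b**2 + 1/3*b - 11/6 to the basis.

S(f_1,f_3): lcm = a**2. S = -2*a*b - 1/4*a - 1/2*b**2 - 1/4*b - 3/2.
  reduce S modulo (f_1, f_2, f_3, h_4):
  remainder -1/4*a - 7/12*b + 1/3 ≠ 0; add h_5 = -1/4*a - 7/12*b + 1/3 to the basis.

S(f_1,h_4): lcm = a**2*b. S = -9/4*a*b**2 + 1/6*a*b - 11/12*a - 1/2*b**3 - 5/2*b.
  reduce S modulo (f_1, f_2, f_3, h_4, h_5):
  remainder 1/16*b**3 - 5/12*b**2 + 83/48*b - 11/8 ≠ 0; add h_6 = 1/16*b**3 - 5/12*b**2 + 83/48*b - 11/8 to the basis.

S(f_3,h_4): lcm = a**2*b. S = -1/4*a*b**2 + 5/12*a*b - 11/12*a + 1/4*b**2 - b.
  reduce S modulo (f_1, f_2, f_3, h_4, h_5, h_6):
  remainder 25/48*b**2 - 7/24*b - 11/48 ≠ 0; add h_7 = 25/48*b**2 - 7/24*b - 11/48 to the basis.

S(f_1,h_5): lcm = a**2. S = -13/3*a*b + 4/3*a - 1/2*b**2 - 5/2.
  reduce S modulo (f_1, f_2, f_3, h_4, h_5, h_6, h_7):
  remainder -263/75*b + 263/75 ≠ 0; add h_8 = -263/75*b + 263/75 to the basis.

The other S-polynomials (S(f_2,f_3), S(f_2,h_4), S(f_2,h_5), S(f_3,h_5), S(h_4,h_5), S(f_1,h_6), S(f_2,h_6), S(f_3,h_6), S(h_4,h_6), S(h_5,h_6), S(f_1,h_7), S(f_2,h_7), S(f_3,h_7), S(h_4,h_7), S(h_5,h_7), S(h_6,h_7), S(f_1,h_8), S(f_2,h_8), S(f_3,h_8), S(h_4,h_8), S(h_5,h_8), S(h_6,h_8), S(h_7,h_8)) all reduce to 0 modulo the current basis, so we have a Gröbner basis.
Inter-reduce: drop elements whose leading term is divisible by another's, tail-reduce, and make monic.
Reduced Gröbner basis: {a + 1, b - 1}.
Label its elements g_1 = a + 1, g_2 = b - 1.

Reduce p = -1/3*a*b + 3*a + 1/2*b**2 + 19/6 modulo G:
  leading term a*b: subtract (-1/3*b)·g_1 from -1/3*a*b + 3*a + 1/2*b**2 + 19/6 → 3*a + 1/2*b**2 + 1/3*b + 19/6
  leading term a: subtract (3)·g_1 from 3*a + 1/2*b**2 + 1/3*b + 19/6 → 1/2*b**2 + 1/3*b + 1/6
  leading term b**2: subtract (1/2*b)·g_2 from 1/2*b**2 + 1/3*b + 1/6 → 5/6*b + 1/6
  leading term b: subtract (5/6)·g_2 from 5/6*b + 1/6 → 1
  leading term 1: no divisor's leading term divides it; move 1 to the remainder.
  normal form = 1.
The normal form is nonzero, so p ∉ I. Since p minus its normal form lies in I, I + (p) = I + (r) where r = 1; decide whether this ideal is the whole ring.
Here r = 1 is a nonzero constant, hence a unit: 1 ∈ I + (p), the Gröbner basis of I + (p) is {1}, and the enlarged system has no common solution — adjoining p is inconsistent.

The remainder on division by a Gröbner basis is unique — it is the normal form.

Adjoining -1/3*a*b + 3*a + 1/2*b**2 + 19/6 makes the ideal the whole ring: the system is inconsistent.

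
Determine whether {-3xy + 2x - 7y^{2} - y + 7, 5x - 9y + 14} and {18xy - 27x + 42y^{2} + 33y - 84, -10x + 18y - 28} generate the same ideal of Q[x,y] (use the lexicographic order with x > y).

Two ideals are equal iff their reduced Gröbner bases coincide (the reduced basis is unique for a fixed ordering).
Buchberger on the first generating set:
f_1 = -3xy + 2x - 7y^{2} - y + 7, LT = xy.
f_2 = 5x - 9y + 14, LT = x.

S(f_1,f_2): lcm = xy. S = -\tfrac{2}{3}x + \tfrac{62}{15}y^{2} - \tfrac{37}{15}y - \tfrac{7}{3}.
  reduce S modulo (f_1, f_2):
  remainder \tfrac{62}{15}y^{2} - \tfrac{11}{3}y - \tfrac{7}{15} ≠ 0; add g_3 = \tfrac{62}{15}y^{2} - \tfrac{11}{3}y - \tfrac{7}{15} to the basis.

The other S-polynomials (S(f_1,g_3), S(f_2,g_3)) all reduce to 0 modulo the current basis, so we have a Gröbner basis.
Inter-reduce: drop elements whose leading term is divisible by another's, tail-reduce, and make monic.
Reduced Gröbner basis: {x - \tfrac{9}{5}y + \tfrac{14}{5}, y^{2} - \tfrac{55}{62}y - \tfrac{7}{62}}.

Buchberger on the second generating set:
h_1 = 18xy - 27x + 42y^{2} + 33y - 84, LT = xy.
h_2 = -10x + 18y - 28, LT = x.

S(h_1,h_2): lcm = xy. S = -\tfrac{3}{2}x + \tfrac{62}{15}y^{2} - \tfrac{29}{30}y - \tfrac{14}{3}.
  reduce S modulo (h_1, h_2):
  remainder \tfrac{62}{15}y^{2} - \tfrac{11}{3}y - \tfrac{7}{15} ≠ 0; add k_3 = \tfrac{62}{15}y^{2} - \tfrac{11}{3}y - \tfrac{7}{15} to the basis.

The other S-polynomials (S(h_1,k_3), S(h_2,k_3)) all reduce to 0 modulo the current basis, so we have a Gröbner basis.
Inter-reduce: drop elements whose leading term is divisible by another's, tail-reduce, and make monic.
Reduced Gröbner basis: {x - \tfrac{9}{5}y + \tfrac{14}{5}, y^{2} - \tfrac{55}{62}y - \tfrac{7}{62}}.

These coincide, so the ideals are equal.
The choice of monomial ordering does not affect the verdict — as long as both bases are computed under the same ordering, their equality decides ideal equality.

Yes, the ideals are equal.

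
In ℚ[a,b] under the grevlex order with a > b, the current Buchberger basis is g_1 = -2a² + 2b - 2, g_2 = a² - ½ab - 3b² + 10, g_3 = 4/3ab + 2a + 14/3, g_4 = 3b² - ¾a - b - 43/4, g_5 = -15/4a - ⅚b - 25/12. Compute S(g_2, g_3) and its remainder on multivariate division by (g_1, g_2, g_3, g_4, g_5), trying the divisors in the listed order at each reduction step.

lcm(LM(g_2), LM(g_3)) = a²b.
S = (lcm/LT(g_2))·g_2 − (lcm/LT(g_3))·g_3 = -½ab² - 3b³ - 3/2a² - 7/2a + 10b.
Reduce S modulo (g_1, g_2, g_3, g_4, g_5) in that order:
  leading term ab²: subtract (-⅜b)·g_3 from -½ab² - 3b³ - 3/2a² - 7/2a + 10b → -3b³ - 3/2a² + ¾ab - 7/2a + 47/4b
  leading term b³: subtract (-b)·g_4 from -3b³ - 3/2a² + ¾ab - 7/2a + 47/4b → -3/2a² - b² - 7/2a + b
  leading term a²: subtract (¾)·g_1 from -3/2a² - b² - 7/2a + b → -b² - 7/2a - ½b + 3/2
  leading term b²: subtract (-⅓)·g_4 from -b² - 7/2a - ½b + 3/2 → -15/4a - ⅚b - 25/12
  leading term a: subtract (1)·g_5 from -15/4a - ⅚b - 25/12 → 0
The remainder is 0, so this S-polynomial contributes no new basis element.

S(g_2, g_3) = -½ab² - 3b³ - 3/2a² - 7/2a + 10b; remainder on division = 0.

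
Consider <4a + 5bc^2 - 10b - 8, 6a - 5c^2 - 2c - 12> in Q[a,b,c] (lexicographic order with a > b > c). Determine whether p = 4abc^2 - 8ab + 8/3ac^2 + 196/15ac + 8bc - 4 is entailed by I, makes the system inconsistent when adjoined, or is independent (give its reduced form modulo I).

4abc^2 - 8ab + 8/3ac^2 + 196/15ac + 8bc - 4 is independent of I; its normal form modulo I is 8bc + 10c^3 + 4c^2 + 24c - 4.

First compute the reduced Gröbner basis of I by Buchberger's algorithm.
f_1 = 4a + 5bc^2 - 10b - 8, LT = a.
f_2 = 6a - 5c^2 - 2c - 12, LT = a.

S(f_1,f_2): lcm = a. S = 5/4bc^2 - 5/2b + 5/6c^2 + 1/3c.
  leading term bc^2: no divisor's leading term divides it; move 5/4bc^2 to the remainder.
  leading term b: no divisor's leading term divides it; move -5/2b to the remainder.
  leading term c^2: no divisor's leading term divides it; move 5/6c^2 to the remainder.
  leading term c: no divisor's leading term divides it; move 1/3c to the remainder.
  remainder 5/4bc^2 - 5/2b + 5/6c^2 + 1/3c ≠ 0; add h_3 = 5/4bc^2 - 5/2b + 5/6c^2 + 1/3c to the basis.

The other S-polynomials (S(f_1,h_3), S(f_2,h_3)) all reduce to 0 modulo the current basis, so we have a Gröbner basis.
Inter-reduce: drop elements whose leading term is divisible by another's, tail-reduce, and make monic.
Reduced Gröbner basis: {a - 5/6c^2 - 1/3c - 2, bc^2 - 2b + 2/3c^2 + 4/15c}.
Label its elements g_1 = a - 5/6c^2 - 1/3c - 2, g_2 = bc^2 - 2b + 2/3c^2 + 4/15c.

Reduce p = 4abc^2 - 8ab + 8/3ac^2 + 196/15ac + 8bc - 4 modulo G:
  leading term abc^2: subtract (4bc^2)·g_1 from 4abc^2 - 8ab + 8/3ac^2 + 196/15ac + 8bc - 4 → -8ab + 8/3ac^2 + 196/15ac + 10/3bc^4 + 4/3bc^3 + 8bc^2 + 8bc - 4
  leading term ab: subtract (-8b)·g_1 from -8ab + 8/3ac^2 + 196/15ac + 10/3bc^4 + 4/3bc^3 + 8bc^2 + 8bc - 4 → 8/3ac^2 + 196/15ac + 10/3bc^4 + 4/3bc^3 + 4/3bc^2 + 16/3bc - 16b - 4
  leading term ac^2: subtract (8/3c^2)·g_1 from 8/3ac^2 + 196/15ac + 10/3bc^4 + 4/3bc^3 + 4/3bc^2 + 16/3bc - 16b - 4 → 196/15ac + 10/3bc^4 + 4/3bc^3 + 4/3bc^2 + 16/3bc - 16b + 20/9c^4 + 8/9c^3 + 16/3c^2 - 4
  leading term ac: subtract (196/15c)·g_1 from 196/15ac + 10/3bc^4 + 4/3bc^3 + 4/3bc^2 + 16/3bc - 16b + 20/9c^4 + 8/9c^3 + 16/3c^2 - 4 → 10/3bc^4 + 4/3bc^3 + 4/3bc^2 + 16/3bc - 16b + 20/9c^4 + 106/9c^3 + 436/45c^2 + 392/15c - 4
  leading term bc^4: subtract (10/3c^2)·g_2 from 10/3bc^4 + 4/3bc^3 + 4/3bc^2 + 16/3bc - 16b + 20/9c^4 + 106/9c^3 + 436/45c^2 + 392/15c - 4 → 4/3bc^3 + 8bc^2 + 16/3bc - 16b + 98/9c^3 + 436/45c^2 + 392/15c - 4
  leading term bc^3: subtract (4/3c)·g_2 from 4/3bc^3 + 8bc^2 + 16/3bc - 16b + 98/9c^3 + 436/45c^2 + 392/15c - 4 → 8bc^2 + 8bc - 16b + 10c^3 + 28/3c^2 + 392/15c - 4
  leading term bc^2: subtract (8)·g_2 from 8bc^2 + 8bc - 16b + 10c^3 + 28/3c^2 + 392/15c - 4 → 8bc + 10c^3 + 4c^2 + 24c - 4
  leading term bc: no divisor's leading term divides it; move 8bc to the remainder.
  leading term c^3: no divisor's leading term divides it; move 10c^3 to the remainder.
  leading term c^2: no divisor's leading term divides it; move 4c^2 to the remainder.
  leading term c: no divisor's leading term divides it; move 24c to the remainder.
  leading term 1: no divisor's leading term divides it; move -4 to the remainder.
  normal form = 8bc + 10c^3 + 4c^2 + 24c - 4.
The normal form is nonzero, so p ∉ I. Since p minus its normal form lies in I, I + (p) = I + (r) where r = 8bc + 10c^3 + 4c^2 + 24c - 4; decide whether this ideal is the whole ring.
Run Buchberger on G together with r (pairs among the g_i already reduce to 0 since G is a Gröbner basis):
g_1 = a - 5/6c^2 - 1/3c - 2, LT = a.
g_2 = bc^2 - 2b + 2/3c^2 + 4/15c, LT = bc^2.
r = 8bc + 10c^3 + 4c^2 + 24c - 4, LT = bc.

S(g_2,r): lcm = bc^2. S = -2b - 5/4c^4 - 1/2c^3 - 7/3c^2 + 23/30c.
  leading term b: no divisor's leading term divides it; move -2b to the remainder.
  leading term c^4: no divisor's leading term divides it; move -5/4c^4 to the remainder.
  leading term c^3: no divisor's leading term divides it; move -1/2c^3 to the remainder.
  leading term c^2: no divisor's leading term divides it; move -7/3c^2 to the remainder.
  leading term c: no divisor's leading term divides it; move 23/30c to the remainder.
  remainder -2b - 5/4c^4 - 1/2c^3 - 7/3c^2 + 23/30c ≠ 0; add m_4 = -2b - 5/4c^4 - 1/2c^3 - 7/3c^2 + 23/30c to the basis.

S(g_2,m_4): lcm = bc^2. S = -2b - 5/8c^6 - 1/4c^5 - 7/6c^4 + 23/60c^3 + 2/3c^2 + 4/15c.
  leading term b: subtract (1)·m_4 from -2b - 5/8c^6 - 1/4c^5 - 7/6c^4 + 23/60c^3 + 2/3c^2 + 4/15c → -5/8c^6 - 1/4c^5 + 1/12c^4 + 53/60c^3 + 3c^2 - 1/2c
  leading term c^6: no divisor's leading term divides it; move -5/8c^6 to the remainder.
  leading term c^5: no divisor's leading term divides it; move -1/4c^5 to the remainder.
  leading term c^4: no divisor's leading term divides it; move 1/12c^4 to the remainder.
  leading term c^3: no divisor's leading term divides it; move 53/60c^3 to the remainder.
  leading term c^2: no divisor's leading term divides it; move 3c^2 to the remainder.
  leading term c: no divisor's leading term divides it; move -1/2c to the remainder.
  remainder -5/8c^6 - 1/4c^5 + 1/12c^4 + 53/60c^3 + 3c^2 - 1/2c ≠ 0; add m_5 = -5/8c^6 - 1/4c^5 + 1/12c^4 + 53/60c^3 + 3c^2 - 1/2c to the basis.

S(r,m_4): lcm = bc. S = -5/8c^5 - 1/4c^4 + 1/12c^3 + 53/60c^2 + 3c - 1/2.
  leading term c^5: no divisor's leading term divides it; move -5/8c^5 to the remainder.
  leading term c^4: no divisor's leading term divides it; move -1/4c^4 to the remainder.
  leading term c^3: no divisor's leading term divides it; move 1/12c^3 to the remainder.
  leading term c^2: no divisor's leading term divides it; move 53/60c^2 to the remainder.
  leading term c: no divisor's leading term divides it; move 3c to the remainder.
  leading term 1: no divisor's leading term divides it; move -1/2 to the remainder.
  remainder -5/8c^5 - 1/4c^4 + 1/12c^3 + 53/60c^2 + 3c - 1/2 ≠ 0; add m_6 = -5/8c^5 - 1/4c^4 + 1/12c^3 + 53/60c^2 + 3c - 1/2 to the basis.

The other S-polynomials (S(g_1,g_2), S(g_1,r), S(g_1,m_4), S(g_1,m_5), S(g_2,m_5), S(r,m_5), S(m_4,m_5), S(g_1,m_6), S(g_2,m_6), S(r,m_6), S(m_4,m_6), S(m_5,m_6)) all reduce to 0 modulo the current basis, so we have a Gröbner basis.
Inter-reduce: drop elements whose leading term is divisible by another's, tail-reduce, and make monic.
Reduced Gröbner basis: {a - 5/6c^2 - 1/3c - 2, b + 5/8c^4 + 1/4c^3 + 7/6c^2 - 23/60c, c^5 + 2/5c^4 - 2/15c^3 - 106/75c^2 - 24/5c + 4/5}.
The reduced Gröbner basis of I + (p) is {a - 5/6c^2 - 1/3c - 2, b + 5/8c^4 + 1/4c^3 + 7/6c^2 - 23/60c, c^5 + 2/5c^4 - 2/15c^3 - 106/75c^2 - 24/5c + 4/5} ≠ {1}, a proper ideal, so the enlarged system stays consistent: p is independent of I, with normal form 8bc + 10c^3 + 4c^2 + 24c - 4.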